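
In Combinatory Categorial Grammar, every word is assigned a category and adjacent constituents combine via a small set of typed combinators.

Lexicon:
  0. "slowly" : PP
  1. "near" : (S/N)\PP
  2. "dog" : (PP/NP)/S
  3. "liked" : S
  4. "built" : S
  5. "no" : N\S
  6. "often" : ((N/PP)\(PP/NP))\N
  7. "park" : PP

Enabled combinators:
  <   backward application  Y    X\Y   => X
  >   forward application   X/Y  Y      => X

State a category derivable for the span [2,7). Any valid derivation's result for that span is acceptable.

[0,8] S   >
  [0,2] S/N   <
    [0,1] "slowly" : PP
    [1,2] "near" : (S/N)\PP
  [2,8] N   >
    [2,7] N/PP   <
      [2,4] PP/NP   >
        [2,3] "dog" : (PP/NP)/S
        [3,4] "liked" : S
      [4,7] (N/PP)\(PP/NP)   <
        [4,6] N   <
          [4,5] "built" : S
          [5,6] "no" : N\S
        [6,7] "often" : ((N/PP)\(PP/NP))\N
    [7,8] "park" : PP

N/PP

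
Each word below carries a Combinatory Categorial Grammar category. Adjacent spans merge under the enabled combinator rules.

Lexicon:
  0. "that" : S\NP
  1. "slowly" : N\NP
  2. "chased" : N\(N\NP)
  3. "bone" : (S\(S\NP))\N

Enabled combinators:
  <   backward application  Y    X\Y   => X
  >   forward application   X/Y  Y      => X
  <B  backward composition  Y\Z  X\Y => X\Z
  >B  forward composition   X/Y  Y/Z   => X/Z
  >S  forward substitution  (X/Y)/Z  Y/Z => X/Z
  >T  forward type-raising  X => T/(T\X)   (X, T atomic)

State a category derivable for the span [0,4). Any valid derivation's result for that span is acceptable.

[0,4] S   <
  [0,1] "that" : S\NP
  [1,4] S\(S\NP)   <
    [1,3] N   <
      [1,2] "slowly" : N\NP
      [2,3] "chased" : N\(N\NP)
    [3,4] "bone" : (S\(S\NP))\N

S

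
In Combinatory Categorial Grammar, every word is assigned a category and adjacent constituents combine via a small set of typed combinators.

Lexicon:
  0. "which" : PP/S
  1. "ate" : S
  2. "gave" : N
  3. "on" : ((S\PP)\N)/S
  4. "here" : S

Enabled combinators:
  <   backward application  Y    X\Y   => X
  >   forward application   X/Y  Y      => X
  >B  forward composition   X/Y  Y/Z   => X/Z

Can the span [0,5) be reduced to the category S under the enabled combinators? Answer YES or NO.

YES

[0,5] S   <
  [0,2] PP   >
    [0,1] "which" : PP/S
    [1,2] "ate" : S
  [2,5] S\PP   <
    [2,3] "gave" : N
    [3,5] (S\PP)\N   >
      [3,4] "on" : ((S\PP)\N)/S
      [4,5] "here" : S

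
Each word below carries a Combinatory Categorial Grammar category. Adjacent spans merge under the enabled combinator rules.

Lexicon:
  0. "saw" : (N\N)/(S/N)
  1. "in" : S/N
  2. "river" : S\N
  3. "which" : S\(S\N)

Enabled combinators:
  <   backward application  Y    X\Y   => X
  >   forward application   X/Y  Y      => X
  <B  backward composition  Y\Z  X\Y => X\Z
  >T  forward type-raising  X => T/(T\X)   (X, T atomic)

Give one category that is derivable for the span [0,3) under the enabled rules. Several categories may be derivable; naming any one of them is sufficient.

S\N

[0,4] S   <
  [0,3] S\N   <B
    [0,2] N\N   >
      [0,1] "saw" : (N\N)/(S/N)
      [1,2] "in" : S/N
    [2,3] "river" : S\N
  [3,4] "which" : S\(S\N)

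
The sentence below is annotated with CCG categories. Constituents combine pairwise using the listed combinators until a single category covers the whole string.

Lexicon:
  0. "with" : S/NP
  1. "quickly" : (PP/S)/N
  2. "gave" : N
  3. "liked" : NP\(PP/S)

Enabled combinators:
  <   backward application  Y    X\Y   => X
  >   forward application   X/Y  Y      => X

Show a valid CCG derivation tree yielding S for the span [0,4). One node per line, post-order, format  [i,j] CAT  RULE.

[0,1] S/NP  lex  "with"
[1,2] (PP/S)/N  lex  "quickly"
[2,3] N  lex  "gave"
[1,3] PP/S  >  k=2
[3,4] NP\(PP/S)  lex  "liked"
[1,4] NP  <  k=3
[0,4] S  >  k=1

[0,4] S   >
  [0,1] "with" : S/NP
  [1,4] NP   <
    [1,3] PP/S   >
      [1,2] "quickly" : (PP/S)/N
      [2,3] "gave" : N
    [3,4] "liked" : NP\(PP/S)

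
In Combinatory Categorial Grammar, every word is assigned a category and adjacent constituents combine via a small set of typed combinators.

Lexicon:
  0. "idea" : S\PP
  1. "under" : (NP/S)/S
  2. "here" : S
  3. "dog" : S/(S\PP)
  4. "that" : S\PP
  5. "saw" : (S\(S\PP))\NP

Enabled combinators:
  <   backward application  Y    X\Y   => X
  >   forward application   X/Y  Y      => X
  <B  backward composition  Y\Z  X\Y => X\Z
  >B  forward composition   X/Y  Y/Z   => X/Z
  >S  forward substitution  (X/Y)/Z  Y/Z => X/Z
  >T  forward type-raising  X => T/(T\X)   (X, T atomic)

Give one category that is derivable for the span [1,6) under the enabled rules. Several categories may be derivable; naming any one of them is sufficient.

[0,6] S   <
  [0,1] "idea" : S\PP
  [1,6] S\(S\PP)   <
    [1,5] NP   >
      [1,3] NP/S   >
        [1,2] "under" : (NP/S)/S
        [2,3] "here" : S
      [3,5] S   >
        [3,4] "dog" : S/(S\PP)
        [4,5] "that" : S\PP
    [5,6] "saw" : (S\(S\PP))\NP

S\(S\PP)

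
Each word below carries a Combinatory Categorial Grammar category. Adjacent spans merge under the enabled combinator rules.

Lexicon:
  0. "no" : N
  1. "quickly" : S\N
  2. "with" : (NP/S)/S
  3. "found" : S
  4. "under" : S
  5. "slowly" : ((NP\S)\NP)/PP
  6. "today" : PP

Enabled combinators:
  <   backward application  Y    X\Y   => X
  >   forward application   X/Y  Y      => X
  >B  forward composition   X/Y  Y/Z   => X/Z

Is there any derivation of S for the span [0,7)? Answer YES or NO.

NO

N S\N (NP/S)/S S S ((NP\S)\NP)/PP PP
CKY chart[0,7] = {NP}; S ∉ chart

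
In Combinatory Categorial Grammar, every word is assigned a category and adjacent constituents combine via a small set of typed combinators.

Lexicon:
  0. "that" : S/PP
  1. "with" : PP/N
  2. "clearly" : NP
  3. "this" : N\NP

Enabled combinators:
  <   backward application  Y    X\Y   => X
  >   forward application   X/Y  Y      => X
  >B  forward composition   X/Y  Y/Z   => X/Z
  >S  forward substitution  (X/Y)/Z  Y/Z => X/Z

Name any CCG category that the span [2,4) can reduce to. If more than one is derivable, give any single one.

N

[0,4] S   >
  [0,1] "that" : S/PP
  [1,4] PP   >
    [1,2] "with" : PP/N
    [2,4] N   <
      [2,3] "clearly" : NP
      [3,4] "this" : N\NP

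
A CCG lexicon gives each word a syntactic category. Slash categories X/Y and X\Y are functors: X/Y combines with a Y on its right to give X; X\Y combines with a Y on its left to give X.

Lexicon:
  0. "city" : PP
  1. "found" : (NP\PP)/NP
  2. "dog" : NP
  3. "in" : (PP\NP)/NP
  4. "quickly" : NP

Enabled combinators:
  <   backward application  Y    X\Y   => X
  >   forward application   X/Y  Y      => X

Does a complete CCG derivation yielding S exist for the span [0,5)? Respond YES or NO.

NO

PP (NP\PP)/NP NP (PP\NP)/NP NP
CKY chart[0,5] = {PP}; S ∉ chart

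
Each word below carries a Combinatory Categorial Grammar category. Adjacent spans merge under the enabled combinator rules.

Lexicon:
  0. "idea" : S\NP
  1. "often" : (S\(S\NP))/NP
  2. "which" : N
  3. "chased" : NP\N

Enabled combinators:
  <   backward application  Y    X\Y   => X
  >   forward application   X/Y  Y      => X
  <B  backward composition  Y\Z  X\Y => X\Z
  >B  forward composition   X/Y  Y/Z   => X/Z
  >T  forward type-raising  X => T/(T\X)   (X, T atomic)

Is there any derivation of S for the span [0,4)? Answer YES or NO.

YES

[0,4] S   <
  [0,1] "idea" : S\NP
  [1,4] S\(S\NP)   >
    [1,2] "often" : (S\(S\NP))/NP
    [2,4] NP   <
      [2,3] "which" : N
      [3,4] "chased" : NP\N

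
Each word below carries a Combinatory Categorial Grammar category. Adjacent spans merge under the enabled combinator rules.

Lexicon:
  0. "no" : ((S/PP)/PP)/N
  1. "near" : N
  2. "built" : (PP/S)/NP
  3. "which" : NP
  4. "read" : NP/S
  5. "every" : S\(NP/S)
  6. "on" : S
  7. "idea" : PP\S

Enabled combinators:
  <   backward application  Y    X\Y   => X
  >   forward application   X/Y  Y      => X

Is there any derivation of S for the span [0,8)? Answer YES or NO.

[0,8] S   >
  [0,6] S/PP   >
    [0,2] (S/PP)/PP   >
      [0,1] "no" : ((S/PP)/PP)/N
      [1,2] "near" : N
    [2,6] PP   >
      [2,4] PP/S   >
        [2,3] "built" : (PP/S)/NP
        [3,4] "which" : NP
      [4,6] S   <
        [4,5] "read" : NP/S
        [5,6] "every" : S\(NP/S)
  [6,8] PP   <
    [6,7] "on" : S
    [7,8] "idea" : PP\S

YES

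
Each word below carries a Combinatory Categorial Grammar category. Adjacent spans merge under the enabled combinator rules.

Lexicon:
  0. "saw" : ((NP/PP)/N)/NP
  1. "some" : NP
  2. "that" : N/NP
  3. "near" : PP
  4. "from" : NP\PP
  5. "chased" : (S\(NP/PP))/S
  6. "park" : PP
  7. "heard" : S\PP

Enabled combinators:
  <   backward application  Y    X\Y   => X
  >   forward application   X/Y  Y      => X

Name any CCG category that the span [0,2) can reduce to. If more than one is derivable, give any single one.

[0,8] S   <
  [0,5] NP/PP   >
    [0,2] (NP/PP)/N   >
      [0,1] "saw" : ((NP/PP)/N)/NP
      [1,2] "some" : NP
    [2,5] N   >
      [2,3] "that" : N/NP
      [3,5] NP   <
        [3,4] "near" : PP
        [4,5] "from" : NP\PP
  [5,8] S\(NP/PP)   >
    [5,6] "chased" : (S\(NP/PP))/S
    [6,8] S   <
      [6,7] "park" : PP
      [7,8] "heard" : S\PP

(NP/PP)/N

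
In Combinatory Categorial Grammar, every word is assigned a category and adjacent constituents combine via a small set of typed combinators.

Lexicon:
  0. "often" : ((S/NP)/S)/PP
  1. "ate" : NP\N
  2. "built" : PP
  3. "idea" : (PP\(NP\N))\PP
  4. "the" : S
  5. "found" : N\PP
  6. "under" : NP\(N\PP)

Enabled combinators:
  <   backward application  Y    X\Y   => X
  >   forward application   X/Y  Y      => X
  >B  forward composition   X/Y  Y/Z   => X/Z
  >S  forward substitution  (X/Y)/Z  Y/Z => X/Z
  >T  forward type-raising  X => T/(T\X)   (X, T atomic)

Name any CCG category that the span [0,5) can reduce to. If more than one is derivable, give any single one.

[0,7] S   >
  [0,5] S/NP   >
    [0,4] (S/NP)/S   >
      [0,1] "often" : ((S/NP)/S)/PP
      [1,4] PP   <
        [1,2] "ate" : NP\N
        [2,4] PP\(NP\N)   <
          [2,3] "built" : PP
          [3,4] "idea" : (PP\(NP\N))\PP
    [4,5] "the" : S
  [5,7] NP   <
    [5,6] "found" : N\PP
    [6,7] "under" : NP\(N\PP)

S/NP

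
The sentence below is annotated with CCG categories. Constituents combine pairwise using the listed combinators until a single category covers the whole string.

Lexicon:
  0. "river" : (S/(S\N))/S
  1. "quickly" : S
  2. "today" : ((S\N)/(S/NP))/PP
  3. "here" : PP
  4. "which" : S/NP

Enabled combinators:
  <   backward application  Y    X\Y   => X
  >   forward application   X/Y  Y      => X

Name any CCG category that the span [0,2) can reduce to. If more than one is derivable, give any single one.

S/(S\N)

[0,5] S   >
  [0,2] S/(S\N)   >
    [0,1] "river" : (S/(S\N))/S
    [1,2] "quickly" : S
  [2,5] S\N   >
    [2,4] (S\N)/(S/NP)   >
      [2,3] "today" : ((S\N)/(S/NP))/PP
      [3,4] "here" : PP
    [4,5] "which" : S/NP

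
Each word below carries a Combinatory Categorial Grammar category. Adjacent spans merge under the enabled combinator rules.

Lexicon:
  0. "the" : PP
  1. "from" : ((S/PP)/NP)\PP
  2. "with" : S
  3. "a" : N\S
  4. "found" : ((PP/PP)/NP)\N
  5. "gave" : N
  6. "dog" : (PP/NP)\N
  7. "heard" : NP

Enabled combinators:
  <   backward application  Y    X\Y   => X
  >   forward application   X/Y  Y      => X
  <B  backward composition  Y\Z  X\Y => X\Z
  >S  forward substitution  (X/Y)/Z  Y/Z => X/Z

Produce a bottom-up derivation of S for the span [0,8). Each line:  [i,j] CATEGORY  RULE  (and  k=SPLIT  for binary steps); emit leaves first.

[0,1] PP  lex  "the"
[1,2] ((S/PP)/NP)\PP  lex  "from"
[0,2] (S/PP)/NP  <  k=1
[2,3] S  lex  "with"
[3,4] N\S  lex  "a"
[2,4] N  <  k=3
[4,5] ((PP/PP)/NP)\N  lex  "found"
[2,5] (PP/PP)/NP  <  k=4
[5,6] N  lex  "gave"
[6,7] (PP/NP)\N  lex  "dog"
[5,7] PP/NP  <  k=6
[2,7] PP/NP  >S  k=5
[0,7] S/NP  >S  k=2
[7,8] NP  lex  "heard"
[0,8] S  >  k=7

[0,8] S   >
  [0,7] S/NP   >S
    [0,2] (S/PP)/NP   <
      [0,1] "the" : PP
      [1,2] "from" : ((S/PP)/NP)\PP
    [2,7] PP/NP   >S
      [2,5] (PP/PP)/NP   <
        [2,4] N   <
          [2,3] "with" : S
          [3,4] "a" : N\S
        [4,5] "found" : ((PP/PP)/NP)\N
      [5,7] PP/NP   <
        [5,6] "gave" : N
        [6,7] "dog" : (PP/NP)\N
  [7,8] "heard" : NP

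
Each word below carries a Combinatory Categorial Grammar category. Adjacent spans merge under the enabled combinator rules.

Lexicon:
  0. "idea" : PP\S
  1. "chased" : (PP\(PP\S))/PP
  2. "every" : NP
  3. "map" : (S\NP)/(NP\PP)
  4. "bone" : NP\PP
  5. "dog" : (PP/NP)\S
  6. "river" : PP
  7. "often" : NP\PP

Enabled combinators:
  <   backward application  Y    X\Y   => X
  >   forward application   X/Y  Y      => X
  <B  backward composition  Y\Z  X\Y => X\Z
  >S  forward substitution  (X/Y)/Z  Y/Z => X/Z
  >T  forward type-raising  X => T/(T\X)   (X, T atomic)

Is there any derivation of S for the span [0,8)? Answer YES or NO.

NO

PP\S (PP\(PP\S))/PP NP (S\NP)/(NP\PP) NP\PP (PP/NP)\S PP NP\PP
CKY chart[0,8] = {N/(N\PP), NP/(NP\PP), PP, PP/(PP\PP), S/(S\PP)}; S ∉ chart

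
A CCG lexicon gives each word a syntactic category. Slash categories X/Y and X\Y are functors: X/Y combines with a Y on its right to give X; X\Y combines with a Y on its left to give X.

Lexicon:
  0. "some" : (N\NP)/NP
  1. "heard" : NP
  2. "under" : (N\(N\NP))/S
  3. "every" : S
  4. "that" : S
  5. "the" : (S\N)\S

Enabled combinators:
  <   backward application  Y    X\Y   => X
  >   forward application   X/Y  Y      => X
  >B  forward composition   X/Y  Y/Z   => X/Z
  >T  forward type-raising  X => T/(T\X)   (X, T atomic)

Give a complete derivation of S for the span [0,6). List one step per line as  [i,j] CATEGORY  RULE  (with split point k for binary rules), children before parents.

[0,6] S   <
  [0,4] N   <
    [0,2] N\NP   >
      [0,1] "some" : (N\NP)/NP
      [1,2] "heard" : NP
    [2,4] N\(N\NP)   >
      [2,3] "under" : (N\(N\NP))/S
      [3,4] "every" : S
  [4,6] S\N   <
    [4,5] "that" : S
    [5,6] "the" : (S\N)\S

[0,1] (N\NP)/NP  lex  "some"
[1,2] NP  lex  "heard"
[0,2] N\NP  >  k=1
[2,3] (N\(N\NP))/S  lex  "under"
[3,4] S  lex  "every"
[2,4] N\(N\NP)  >  k=3
[0,4] N  <  k=2
[4,5] S  lex  "that"
[5,6] (S\N)\S  lex  "the"
[4,6] S\N  <  k=5
[0,6] S  <  k=4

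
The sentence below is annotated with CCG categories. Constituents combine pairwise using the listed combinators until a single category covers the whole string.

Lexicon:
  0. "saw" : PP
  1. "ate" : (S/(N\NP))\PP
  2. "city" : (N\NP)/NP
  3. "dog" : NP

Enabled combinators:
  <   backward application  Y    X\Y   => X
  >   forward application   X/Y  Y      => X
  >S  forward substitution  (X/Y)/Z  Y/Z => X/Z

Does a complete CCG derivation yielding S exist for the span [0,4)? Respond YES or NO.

YES

[0,4] S   >
  [0,2] S/(N\NP)   <
    [0,1] "saw" : PP
    [1,2] "ate" : (S/(N\NP))\PP
  [2,4] N\NP   >
    [2,3] "city" : (N\NP)/NP
    [3,4] "dog" : NP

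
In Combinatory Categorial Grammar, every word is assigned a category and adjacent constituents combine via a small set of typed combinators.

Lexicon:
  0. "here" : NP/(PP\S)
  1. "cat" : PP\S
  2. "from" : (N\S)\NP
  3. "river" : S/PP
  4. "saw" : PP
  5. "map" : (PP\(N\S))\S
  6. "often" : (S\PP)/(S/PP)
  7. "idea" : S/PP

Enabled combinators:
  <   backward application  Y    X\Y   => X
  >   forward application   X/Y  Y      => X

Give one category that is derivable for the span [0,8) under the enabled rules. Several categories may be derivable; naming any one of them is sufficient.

[0,8] S   <
  [0,6] PP   <
    [0,3] N\S   <
      [0,2] NP   >
        [0,1] "here" : NP/(PP\S)
        [1,2] "cat" : PP\S
      [2,3] "from" : (N\S)\NP
    [3,6] PP\(N\S)   <
      [3,5] S   >
        [3,4] "river" : S/PP
        [4,5] "saw" : PP
      [5,6] "map" : (PP\(N\S))\S
  [6,8] S\PP   >
    [6,7] "often" : (S\PP)/(S/PP)
    [7,8] "idea" : S/PP

S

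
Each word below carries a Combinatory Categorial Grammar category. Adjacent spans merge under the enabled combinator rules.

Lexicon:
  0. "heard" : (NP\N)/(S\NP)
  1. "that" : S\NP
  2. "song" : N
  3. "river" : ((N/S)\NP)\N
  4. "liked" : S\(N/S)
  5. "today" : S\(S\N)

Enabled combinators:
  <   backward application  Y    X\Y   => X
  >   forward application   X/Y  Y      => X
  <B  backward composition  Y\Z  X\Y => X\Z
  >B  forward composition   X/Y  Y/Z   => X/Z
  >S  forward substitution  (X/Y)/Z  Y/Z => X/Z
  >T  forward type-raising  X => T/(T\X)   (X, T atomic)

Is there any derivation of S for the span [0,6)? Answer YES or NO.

YES

[0,6] S   <
  [0,5] S\N   <B
    [0,2] NP\N   >
      [0,1] "heard" : (NP\N)/(S\NP)
      [1,2] "that" : S\NP
    [2,5] S\NP   <B
      [2,4] (N/S)\NP   <
        [2,3] "song" : N
        [3,4] "river" : ((N/S)\NP)\N
      [4,5] "liked" : S\(N/S)
  [5,6] "today" : S\(S\N)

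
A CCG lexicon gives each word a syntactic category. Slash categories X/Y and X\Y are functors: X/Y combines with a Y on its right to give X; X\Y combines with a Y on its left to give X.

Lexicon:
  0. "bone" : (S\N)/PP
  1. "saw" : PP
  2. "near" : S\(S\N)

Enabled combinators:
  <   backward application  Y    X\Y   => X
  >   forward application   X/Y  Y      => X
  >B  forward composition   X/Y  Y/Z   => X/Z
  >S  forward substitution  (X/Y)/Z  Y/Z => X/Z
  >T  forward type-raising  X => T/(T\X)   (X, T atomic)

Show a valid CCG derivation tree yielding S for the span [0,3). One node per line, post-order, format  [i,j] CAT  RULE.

[0,1] (S\N)/PP  lex  "bone"
[1,2] PP  lex  "saw"
[0,2] S\N  >  k=1
[2,3] S\(S\N)  lex  "near"
[0,3] S  <  k=2

[0,3] S   <
  [0,2] S\N   >
    [0,1] "bone" : (S\N)/PP
    [1,2] "saw" : PP
  [2,3] "near" : S\(S\N)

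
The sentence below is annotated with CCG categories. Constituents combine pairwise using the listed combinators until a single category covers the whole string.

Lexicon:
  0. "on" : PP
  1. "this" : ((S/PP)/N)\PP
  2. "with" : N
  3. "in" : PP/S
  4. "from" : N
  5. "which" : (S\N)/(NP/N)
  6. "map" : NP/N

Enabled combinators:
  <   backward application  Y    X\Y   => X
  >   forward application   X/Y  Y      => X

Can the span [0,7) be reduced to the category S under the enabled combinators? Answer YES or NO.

[0,7] S   >
  [0,3] S/PP   >
    [0,2] (S/PP)/N   <
      [0,1] "on" : PP
      [1,2] "this" : ((S/PP)/N)\PP
    [2,3] "with" : N
  [3,7] PP   >
    [3,4] "in" : PP/S
    [4,7] S   <
      [4,5] "from" : N
      [5,7] S\N   >
        [5,6] "which" : (S\N)/(NP/N)
        [6,7] "map" : NP/N

YES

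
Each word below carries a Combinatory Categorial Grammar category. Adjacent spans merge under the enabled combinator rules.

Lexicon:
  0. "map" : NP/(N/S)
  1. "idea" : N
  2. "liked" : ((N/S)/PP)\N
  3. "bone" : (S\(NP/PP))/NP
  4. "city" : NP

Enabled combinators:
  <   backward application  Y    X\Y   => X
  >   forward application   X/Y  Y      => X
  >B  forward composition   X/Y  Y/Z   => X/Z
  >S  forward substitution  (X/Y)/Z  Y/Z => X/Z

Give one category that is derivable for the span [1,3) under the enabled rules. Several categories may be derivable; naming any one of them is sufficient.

(N/S)/PP

[0,5] S   <
  [0,3] NP/PP   >B
    [0,1] "map" : NP/(N/S)
    [1,3] (N/S)/PP   <
      [1,2] "idea" : N
      [2,3] "liked" : ((N/S)/PP)\N
  [3,5] S\(NP/PP)   >
    [3,4] "bone" : (S\(NP/PP))/NP
    [4,5] "city" : NP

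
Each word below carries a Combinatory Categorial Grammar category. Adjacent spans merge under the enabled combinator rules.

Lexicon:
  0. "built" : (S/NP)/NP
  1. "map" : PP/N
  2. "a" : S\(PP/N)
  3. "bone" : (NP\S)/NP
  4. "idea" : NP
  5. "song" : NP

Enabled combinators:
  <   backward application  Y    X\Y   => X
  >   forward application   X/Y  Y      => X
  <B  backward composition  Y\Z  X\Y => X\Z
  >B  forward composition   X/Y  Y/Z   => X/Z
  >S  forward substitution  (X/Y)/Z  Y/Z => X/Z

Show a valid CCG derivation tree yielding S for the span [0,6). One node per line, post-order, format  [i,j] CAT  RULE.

[0,6] S   >
  [0,5] S/NP   >
    [0,1] "built" : (S/NP)/NP
    [1,5] NP   <
      [1,3] S   <
        [1,2] "map" : PP/N
        [2,3] "a" : S\(PP/N)
      [3,5] NP\S   >
        [3,4] "bone" : (NP\S)/NP
        [4,5] "idea" : NP
  [5,6] "song" : NP

[0,1] (S/NP)/NP  lex  "built"
[1,2] PP/N  lex  "map"
[2,3] S\(PP/N)  lex  "a"
[1,3] S  <  k=2
[3,4] (NP\S)/NP  lex  "bone"
[4,5] NP  lex  "idea"
[3,5] NP\S  >  k=4
[1,5] NP  <  k=3
[0,5] S/NP  >  k=1
[5,6] NP  lex  "song"
[0,6] S  >  k=5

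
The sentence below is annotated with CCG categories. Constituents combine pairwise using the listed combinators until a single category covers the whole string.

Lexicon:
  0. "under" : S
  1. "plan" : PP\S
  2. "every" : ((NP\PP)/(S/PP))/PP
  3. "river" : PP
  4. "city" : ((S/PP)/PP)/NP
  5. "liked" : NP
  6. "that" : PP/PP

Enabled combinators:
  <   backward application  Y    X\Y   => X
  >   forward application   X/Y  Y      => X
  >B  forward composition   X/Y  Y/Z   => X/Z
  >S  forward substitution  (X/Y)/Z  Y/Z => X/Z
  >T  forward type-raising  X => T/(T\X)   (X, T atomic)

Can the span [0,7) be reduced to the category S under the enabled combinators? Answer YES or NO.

NO

S PP\S ((NP\PP)/(S/PP))/PP PP ((S/PP)/PP)/NP NP PP/PP
CKY chart[0,7] = {N/(N\NP), NP, NP/(NP\NP), NP/PP, PP/(PP\NP), S/(S\NP)}; S ∉ chart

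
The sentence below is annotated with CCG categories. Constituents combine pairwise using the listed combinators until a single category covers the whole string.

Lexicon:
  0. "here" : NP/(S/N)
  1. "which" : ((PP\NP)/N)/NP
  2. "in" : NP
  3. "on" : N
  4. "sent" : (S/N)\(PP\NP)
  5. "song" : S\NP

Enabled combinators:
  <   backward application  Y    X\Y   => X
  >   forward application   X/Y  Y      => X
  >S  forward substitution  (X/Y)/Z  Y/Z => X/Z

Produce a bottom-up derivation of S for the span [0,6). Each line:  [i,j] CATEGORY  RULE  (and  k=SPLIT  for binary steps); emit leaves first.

[0,1] NP/(S/N)  lex  "here"
[1,2] ((PP\NP)/N)/NP  lex  "which"
[2,3] NP  lex  "in"
[1,3] (PP\NP)/N  >  k=2
[3,4] N  lex  "on"
[1,4] PP\NP  >  k=3
[4,5] (S/N)\(PP\NP)  lex  "sent"
[1,5] S/N  <  k=4
[0,5] NP  >  k=1
[5,6] S\NP  lex  "song"
[0,6] S  <  k=5

[0,6] S   <
  [0,5] NP   >
    [0,1] "here" : NP/(S/N)
    [1,5] S/N   <
      [1,4] PP\NP   >
        [1,3] (PP\NP)/N   >
          [1,2] "which" : ((PP\NP)/N)/NP
          [2,3] "in" : NP
        [3,4] "on" : N
      [4,5] "sent" : (S/N)\(PP\NP)
  [5,6] "song" : S\NP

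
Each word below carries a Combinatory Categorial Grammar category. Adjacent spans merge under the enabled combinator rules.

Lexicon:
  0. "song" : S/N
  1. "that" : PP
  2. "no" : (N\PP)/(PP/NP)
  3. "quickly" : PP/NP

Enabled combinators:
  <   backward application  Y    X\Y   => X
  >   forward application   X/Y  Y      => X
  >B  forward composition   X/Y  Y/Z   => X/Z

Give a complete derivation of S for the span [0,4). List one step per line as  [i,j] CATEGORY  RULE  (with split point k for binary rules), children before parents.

[0,1] S/N  lex  "song"
[1,2] PP  lex  "that"
[2,3] (N\PP)/(PP/NP)  lex  "no"
[3,4] PP/NP  lex  "quickly"
[2,4] N\PP  >  k=3
[1,4] N  <  k=2
[0,4] S  >  k=1

[0,4] S   >
  [0,1] "song" : S/N
  [1,4] N   <
    [1,2] "that" : PP
    [2,4] N\PP   >
      [2,3] "no" : (N\PP)/(PP/NP)
      [3,4] "quickly" : PP/NP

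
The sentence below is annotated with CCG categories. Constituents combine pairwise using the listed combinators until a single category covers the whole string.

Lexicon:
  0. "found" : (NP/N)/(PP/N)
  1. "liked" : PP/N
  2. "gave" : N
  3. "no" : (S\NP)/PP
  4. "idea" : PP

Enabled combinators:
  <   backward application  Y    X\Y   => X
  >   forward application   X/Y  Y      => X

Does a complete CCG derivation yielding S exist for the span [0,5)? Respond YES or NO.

[0,5] S   <
  [0,3] NP   >
    [0,2] NP/N   >
      [0,1] "found" : (NP/N)/(PP/N)
      [1,2] "liked" : PP/N
    [2,3] "gave" : N
  [3,5] S\NP   >
    [3,4] "no" : (S\NP)/PP
    [4,5] "idea" : PP

YES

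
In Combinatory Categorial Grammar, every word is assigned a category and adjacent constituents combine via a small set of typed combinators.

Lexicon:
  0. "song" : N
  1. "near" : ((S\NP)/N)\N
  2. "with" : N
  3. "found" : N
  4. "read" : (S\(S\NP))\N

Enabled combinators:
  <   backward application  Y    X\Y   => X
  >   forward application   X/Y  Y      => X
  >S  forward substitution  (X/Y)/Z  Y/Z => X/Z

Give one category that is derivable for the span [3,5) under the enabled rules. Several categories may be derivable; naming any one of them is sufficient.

S\(S\NP)

[0,5] S   <
  [0,3] S\NP   >
    [0,2] (S\NP)/N   <
      [0,1] "song" : N
      [1,2] "near" : ((S\NP)/N)\N
    [2,3] "with" : N
  [3,5] S\(S\NP)   <
    [3,4] "found" : N
    [4,5] "read" : (S\(S\NP))\N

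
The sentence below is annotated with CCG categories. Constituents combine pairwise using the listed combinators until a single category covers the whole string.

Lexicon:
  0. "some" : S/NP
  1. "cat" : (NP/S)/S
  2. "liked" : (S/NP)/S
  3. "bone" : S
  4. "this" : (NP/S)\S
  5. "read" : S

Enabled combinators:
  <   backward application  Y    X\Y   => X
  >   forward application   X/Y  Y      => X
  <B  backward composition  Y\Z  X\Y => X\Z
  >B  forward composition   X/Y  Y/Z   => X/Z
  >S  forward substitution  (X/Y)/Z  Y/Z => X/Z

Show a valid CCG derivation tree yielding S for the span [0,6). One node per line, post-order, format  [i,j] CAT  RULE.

[0,1] S/NP  lex  "some"
[1,2] (NP/S)/S  lex  "cat"
[2,3] (S/NP)/S  lex  "liked"
[3,4] S  lex  "bone"
[4,5] (NP/S)\S  lex  "this"
[3,5] NP/S  <  k=4
[2,5] S/S  >S  k=3
[1,5] NP/S  >S  k=2
[5,6] S  lex  "read"
[1,6] NP  >  k=5
[0,6] S  >  k=1

[0,6] S   >
  [0,1] "some" : S/NP
  [1,6] NP   >
    [1,5] NP/S   >S
      [1,2] "cat" : (NP/S)/S
      [2,5] S/S   >S
        [2,3] "liked" : (S/NP)/S
        [3,5] NP/S   <
          [3,4] "bone" : S
          [4,5] "this" : (NP/S)\S
    [5,6] "read" : S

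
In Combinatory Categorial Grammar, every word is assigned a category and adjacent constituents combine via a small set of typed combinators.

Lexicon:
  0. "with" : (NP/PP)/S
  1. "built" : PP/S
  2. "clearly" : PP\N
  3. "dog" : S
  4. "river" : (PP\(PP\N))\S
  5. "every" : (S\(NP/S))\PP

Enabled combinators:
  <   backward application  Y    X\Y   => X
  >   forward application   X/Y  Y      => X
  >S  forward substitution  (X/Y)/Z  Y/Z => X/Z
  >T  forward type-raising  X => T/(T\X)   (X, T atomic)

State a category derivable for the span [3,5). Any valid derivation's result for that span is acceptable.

PP\(PP\N)

[0,6] S   <
  [0,2] NP/S   >S
    [0,1] "with" : (NP/PP)/S
    [1,2] "built" : PP/S
  [2,6] S\(NP/S)   <
    [2,5] PP   <
      [2,3] "clearly" : PP\N
      [3,5] PP\(PP\N)   <
        [3,4] "dog" : S
        [4,5] "river" : (PP\(PP\N))\S
    [5,6] "every" : (S\(NP/S))\PP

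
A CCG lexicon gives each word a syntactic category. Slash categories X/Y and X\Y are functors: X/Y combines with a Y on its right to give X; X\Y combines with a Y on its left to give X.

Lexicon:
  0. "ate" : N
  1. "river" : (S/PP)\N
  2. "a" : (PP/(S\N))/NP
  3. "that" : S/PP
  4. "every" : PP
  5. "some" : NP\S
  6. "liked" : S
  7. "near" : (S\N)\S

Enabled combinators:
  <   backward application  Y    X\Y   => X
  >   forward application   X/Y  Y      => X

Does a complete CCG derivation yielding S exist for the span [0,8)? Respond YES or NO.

YES

[0,8] S   >
  [0,2] S/PP   <
    [0,1] "ate" : N
    [1,2] "river" : (S/PP)\N
  [2,8] PP   >
    [2,6] PP/(S\N)   >
      [2,3] "a" : (PP/(S\N))/NP
      [3,6] NP   <
        [3,5] S   >
          [3,4] "that" : S/PP
          [4,5] "every" : PP
        [5,6] "some" : NP\S
    [6,8] S\N   <
      [6,7] "liked" : S
      [7,8] "near" : (S\N)\S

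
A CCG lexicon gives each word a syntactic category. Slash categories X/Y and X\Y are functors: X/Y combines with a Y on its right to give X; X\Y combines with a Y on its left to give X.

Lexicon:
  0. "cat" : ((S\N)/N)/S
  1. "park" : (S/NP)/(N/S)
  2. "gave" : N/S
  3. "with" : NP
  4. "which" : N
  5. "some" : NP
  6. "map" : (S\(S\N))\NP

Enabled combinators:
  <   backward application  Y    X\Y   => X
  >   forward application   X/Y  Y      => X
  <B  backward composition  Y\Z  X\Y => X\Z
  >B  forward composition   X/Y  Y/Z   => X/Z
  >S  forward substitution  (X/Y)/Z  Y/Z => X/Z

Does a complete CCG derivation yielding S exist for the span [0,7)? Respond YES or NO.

YES

[0,7] S   <
  [0,5] S\N   >
    [0,4] (S\N)/N   >
      [0,1] "cat" : ((S\N)/N)/S
      [1,4] S   >
        [1,3] S/NP   >
          [1,2] "park" : (S/NP)/(N/S)
          [2,3] "gave" : N/S
        [3,4] "with" : NP
    [4,5] "which" : N
  [5,7] S\(S\N)   <
    [5,6] "some" : NP
    [6,7] "map" : (S\(S\N))\NP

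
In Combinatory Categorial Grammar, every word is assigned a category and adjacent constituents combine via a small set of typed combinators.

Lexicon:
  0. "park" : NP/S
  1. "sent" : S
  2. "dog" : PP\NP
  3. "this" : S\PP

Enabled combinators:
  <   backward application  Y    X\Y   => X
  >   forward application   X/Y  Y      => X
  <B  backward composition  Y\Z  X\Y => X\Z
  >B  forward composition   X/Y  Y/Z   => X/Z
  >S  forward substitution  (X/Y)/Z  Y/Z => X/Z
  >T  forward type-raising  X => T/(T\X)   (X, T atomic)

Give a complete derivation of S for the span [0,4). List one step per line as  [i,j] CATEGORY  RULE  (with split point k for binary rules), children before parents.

[0,1] NP/S  lex  "park"
[1,2] S  lex  "sent"
[0,2] NP  >  k=1
[2,3] PP\NP  lex  "dog"
[0,3] PP  <  k=2
[3,4] S\PP  lex  "this"
[0,4] S  <  k=3

[0,4] S   <
  [0,3] PP   <
    [0,2] NP   >
      [0,1] "park" : NP/S
      [1,2] "sent" : S
    [2,3] "dog" : PP\NP
  [3,4] "this" : S\PP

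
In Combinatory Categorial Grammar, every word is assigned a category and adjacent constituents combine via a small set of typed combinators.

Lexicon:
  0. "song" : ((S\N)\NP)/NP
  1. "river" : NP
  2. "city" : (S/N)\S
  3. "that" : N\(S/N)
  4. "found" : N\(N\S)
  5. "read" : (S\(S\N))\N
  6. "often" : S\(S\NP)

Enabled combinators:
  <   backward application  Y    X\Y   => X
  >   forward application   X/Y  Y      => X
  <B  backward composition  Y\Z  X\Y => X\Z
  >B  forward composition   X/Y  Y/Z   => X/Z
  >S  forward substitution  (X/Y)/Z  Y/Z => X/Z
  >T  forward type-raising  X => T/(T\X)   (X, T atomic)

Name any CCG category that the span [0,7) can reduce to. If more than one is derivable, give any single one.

[0,7] S   <
  [0,6] S\NP   <B
    [0,2] (S\N)\NP   >
      [0,1] "song" : ((S\N)\NP)/NP
      [1,2] "river" : NP
    [2,6] S\(S\N)   <
      [2,5] N   <
        [2,4] N\S   <B
          [2,3] "city" : (S/N)\S
          [3,4] "that" : N\(S/N)
        [4,5] "found" : N\(N\S)
      [5,6] "read" : (S\(S\N))\N
  [6,7] "often" : S\(S\NP)

S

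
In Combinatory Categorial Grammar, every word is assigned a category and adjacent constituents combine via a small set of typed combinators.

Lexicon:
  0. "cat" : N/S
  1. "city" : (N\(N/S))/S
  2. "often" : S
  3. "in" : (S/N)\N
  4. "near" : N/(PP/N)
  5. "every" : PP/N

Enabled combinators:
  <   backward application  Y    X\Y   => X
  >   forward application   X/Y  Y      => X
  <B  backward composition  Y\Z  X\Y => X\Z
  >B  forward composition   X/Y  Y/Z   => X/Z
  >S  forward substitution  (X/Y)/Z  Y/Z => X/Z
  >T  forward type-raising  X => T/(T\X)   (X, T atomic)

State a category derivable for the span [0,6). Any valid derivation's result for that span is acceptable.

[0,6] S   >
  [0,4] S/N   <
    [0,3] N   <
      [0,1] "cat" : N/S
      [1,3] N\(N/S)   >
        [1,2] "city" : (N\(N/S))/S
        [2,3] "often" : S
    [3,4] "in" : (S/N)\N
  [4,6] N   >
    [4,5] "near" : N/(PP/N)
    [5,6] "every" : PP/N

S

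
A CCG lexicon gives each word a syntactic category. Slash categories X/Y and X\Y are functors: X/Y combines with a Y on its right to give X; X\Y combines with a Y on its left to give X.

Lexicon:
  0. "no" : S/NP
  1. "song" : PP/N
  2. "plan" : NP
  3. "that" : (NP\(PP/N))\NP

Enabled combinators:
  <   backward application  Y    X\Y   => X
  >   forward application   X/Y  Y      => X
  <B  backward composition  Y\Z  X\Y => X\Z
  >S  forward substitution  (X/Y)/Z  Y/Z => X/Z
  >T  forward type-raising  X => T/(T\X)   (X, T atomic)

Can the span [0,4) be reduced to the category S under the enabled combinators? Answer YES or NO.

YES

[0,4] S   >
  [0,1] "no" : S/NP
  [1,4] NP   <
    [1,2] "song" : PP/N
    [2,4] NP\(PP/N)   <
      [2,3] "plan" : NP
      [3,4] "that" : (NP\(PP/N))\NP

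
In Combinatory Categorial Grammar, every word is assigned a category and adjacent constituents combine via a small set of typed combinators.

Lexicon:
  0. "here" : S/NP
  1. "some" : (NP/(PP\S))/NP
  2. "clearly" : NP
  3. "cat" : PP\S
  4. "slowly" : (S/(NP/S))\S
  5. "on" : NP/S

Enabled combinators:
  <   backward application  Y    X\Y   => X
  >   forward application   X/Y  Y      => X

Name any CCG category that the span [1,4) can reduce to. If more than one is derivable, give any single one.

NP

[0,6] S   >
  [0,5] S/(NP/S)   <
    [0,4] S   >
      [0,1] "here" : S/NP
      [1,4] NP   >
        [1,3] NP/(PP\S)   >
          [1,2] "some" : (NP/(PP\S))/NP
          [2,3] "clearly" : NP
        [3,4] "cat" : PP\S
    [4,5] "slowly" : (S/(NP/S))\S
  [5,6] "on" : NP/S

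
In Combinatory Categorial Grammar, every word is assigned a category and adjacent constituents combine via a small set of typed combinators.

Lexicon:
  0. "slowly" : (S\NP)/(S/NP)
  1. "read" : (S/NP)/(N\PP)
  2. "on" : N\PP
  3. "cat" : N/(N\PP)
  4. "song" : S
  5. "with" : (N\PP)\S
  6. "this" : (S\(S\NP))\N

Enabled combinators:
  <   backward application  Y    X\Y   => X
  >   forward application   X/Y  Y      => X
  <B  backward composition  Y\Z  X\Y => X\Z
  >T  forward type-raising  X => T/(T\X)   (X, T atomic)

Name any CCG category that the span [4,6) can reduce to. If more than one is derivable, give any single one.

N\PP

[0,7] S   <
  [0,3] S\NP   >
    [0,1] "slowly" : (S\NP)/(S/NP)
    [1,3] S/NP   >
      [1,2] "read" : (S/NP)/(N\PP)
      [2,3] "on" : N\PP
  [3,7] S\(S\NP)   <
    [3,6] N   >
      [3,4] "cat" : N/(N\PP)
      [4,6] N\PP   <
        [4,5] "song" : S
        [5,6] "with" : (N\PP)\S
    [6,7] "this" : (S\(S\NP))\N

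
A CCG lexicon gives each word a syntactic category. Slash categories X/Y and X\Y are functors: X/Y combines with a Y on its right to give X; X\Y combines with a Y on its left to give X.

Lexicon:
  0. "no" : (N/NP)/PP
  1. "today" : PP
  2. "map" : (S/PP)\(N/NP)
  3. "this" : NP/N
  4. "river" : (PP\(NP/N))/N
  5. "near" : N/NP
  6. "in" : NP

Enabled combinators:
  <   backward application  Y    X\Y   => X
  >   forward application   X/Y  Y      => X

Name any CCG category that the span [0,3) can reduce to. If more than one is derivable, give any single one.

[0,7] S   >
  [0,3] S/PP   <
    [0,2] N/NP   >
      [0,1] "no" : (N/NP)/PP
      [1,2] "today" : PP
    [2,3] "map" : (S/PP)\(N/NP)
  [3,7] PP   <
    [3,4] "this" : NP/N
    [4,7] PP\(NP/N)   >
      [4,5] "river" : (PP\(NP/N))/N
      [5,7] N   >
        [5,6] "near" : N/NP
        [6,7] "in" : NP

S/PP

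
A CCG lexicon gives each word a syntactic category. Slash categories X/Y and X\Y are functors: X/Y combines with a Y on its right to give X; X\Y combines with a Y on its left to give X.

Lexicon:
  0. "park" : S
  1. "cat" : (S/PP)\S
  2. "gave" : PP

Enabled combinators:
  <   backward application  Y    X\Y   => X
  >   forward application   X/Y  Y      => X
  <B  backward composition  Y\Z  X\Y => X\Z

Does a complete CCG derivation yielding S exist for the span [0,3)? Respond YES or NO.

[0,3] S   >
  [0,2] S/PP   <
    [0,1] "park" : S
    [1,2] "cat" : (S/PP)\S
  [2,3] "gave" : PP

YES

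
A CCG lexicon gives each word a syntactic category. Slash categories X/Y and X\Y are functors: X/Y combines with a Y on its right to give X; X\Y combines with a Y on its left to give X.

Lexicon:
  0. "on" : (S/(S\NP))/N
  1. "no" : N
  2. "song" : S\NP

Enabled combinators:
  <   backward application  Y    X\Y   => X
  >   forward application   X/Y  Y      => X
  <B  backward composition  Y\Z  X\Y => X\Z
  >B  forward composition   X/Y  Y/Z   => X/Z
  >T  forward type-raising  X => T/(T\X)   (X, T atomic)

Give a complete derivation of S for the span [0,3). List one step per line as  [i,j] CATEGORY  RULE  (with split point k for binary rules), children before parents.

[0,3] S   >
  [0,2] S/(S\NP)   >
    [0,1] "on" : (S/(S\NP))/N
    [1,2] "no" : N
  [2,3] "song" : S\NP

[0,1] (S/(S\NP))/N  lex  "on"
[1,2] N  lex  "no"
[0,2] S/(S\NP)  >  k=1
[2,3] S\NP  lex  "song"
[0,3] S  >  k=2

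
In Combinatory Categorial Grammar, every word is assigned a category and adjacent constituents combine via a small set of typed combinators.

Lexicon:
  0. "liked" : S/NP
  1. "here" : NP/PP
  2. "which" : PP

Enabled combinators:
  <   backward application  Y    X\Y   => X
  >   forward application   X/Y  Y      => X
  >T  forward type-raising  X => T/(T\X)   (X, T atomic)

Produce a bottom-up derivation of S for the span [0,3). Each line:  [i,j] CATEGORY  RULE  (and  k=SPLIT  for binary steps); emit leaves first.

[0,3] S   >
  [0,1] "liked" : S/NP
  [1,3] NP   >
    [1,2] "here" : NP/PP
    [2,3] "which" : PP

[0,1] S/NP  lex  "liked"
[1,2] NP/PP  lex  "here"
[2,3] PP  lex  "which"
[1,3] NP  >  k=2
[0,3] S  >  k=1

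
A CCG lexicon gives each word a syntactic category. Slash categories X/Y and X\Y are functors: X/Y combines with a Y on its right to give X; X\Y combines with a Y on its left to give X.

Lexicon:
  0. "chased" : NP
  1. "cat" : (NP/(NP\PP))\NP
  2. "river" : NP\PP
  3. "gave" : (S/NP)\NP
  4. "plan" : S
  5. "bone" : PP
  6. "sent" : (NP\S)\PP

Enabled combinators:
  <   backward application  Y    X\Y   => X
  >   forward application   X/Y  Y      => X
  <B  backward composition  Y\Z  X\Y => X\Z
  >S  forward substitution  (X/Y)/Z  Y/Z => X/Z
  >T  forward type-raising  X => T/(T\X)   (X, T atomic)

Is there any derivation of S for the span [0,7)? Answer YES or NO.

YES

[0,7] S   >
  [0,4] S/NP   <
    [0,3] NP   >
      [0,2] NP/(NP\PP)   <
        [0,1] "chased" : NP
        [1,2] "cat" : (NP/(NP\PP))\NP
      [2,3] "river" : NP\PP
    [3,4] "gave" : (S/NP)\NP
  [4,7] NP   <
    [4,5] "plan" : S
    [5,7] NP\S   <
      [5,6] "bone" : PP
      [6,7] "sent" : (NP\S)\PP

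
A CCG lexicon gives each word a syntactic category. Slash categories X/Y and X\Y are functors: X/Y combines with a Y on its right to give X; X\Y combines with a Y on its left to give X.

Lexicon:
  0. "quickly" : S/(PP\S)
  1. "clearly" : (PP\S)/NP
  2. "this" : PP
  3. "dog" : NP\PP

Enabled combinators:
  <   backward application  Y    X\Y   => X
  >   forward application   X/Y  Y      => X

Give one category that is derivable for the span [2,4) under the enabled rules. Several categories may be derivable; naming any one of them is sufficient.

[0,4] S   >
  [0,1] "quickly" : S/(PP\S)
  [1,4] PP\S   >
    [1,2] "clearly" : (PP\S)/NP
    [2,4] NP   <
      [2,3] "this" : PP
      [3,4] "dog" : NP\PP

NP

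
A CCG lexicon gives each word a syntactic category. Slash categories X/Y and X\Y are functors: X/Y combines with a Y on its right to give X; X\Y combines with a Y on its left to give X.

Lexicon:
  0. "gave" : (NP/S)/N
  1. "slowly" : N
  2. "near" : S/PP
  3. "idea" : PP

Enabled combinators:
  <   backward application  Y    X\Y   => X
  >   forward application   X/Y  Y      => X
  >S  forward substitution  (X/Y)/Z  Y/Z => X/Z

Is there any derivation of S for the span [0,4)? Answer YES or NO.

(NP/S)/N N S/PP PP
CKY chart[0,4] = {NP}; S ∉ chart

NO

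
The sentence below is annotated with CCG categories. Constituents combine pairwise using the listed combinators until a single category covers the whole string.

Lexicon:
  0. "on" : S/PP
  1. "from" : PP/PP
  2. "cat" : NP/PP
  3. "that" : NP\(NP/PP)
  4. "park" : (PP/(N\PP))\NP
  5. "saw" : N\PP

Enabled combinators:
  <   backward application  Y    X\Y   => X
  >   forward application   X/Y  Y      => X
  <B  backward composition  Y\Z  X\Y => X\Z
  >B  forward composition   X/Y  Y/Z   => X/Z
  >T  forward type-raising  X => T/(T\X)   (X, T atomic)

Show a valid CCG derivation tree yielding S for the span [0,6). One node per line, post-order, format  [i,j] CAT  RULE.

[0,6] S   >
  [0,2] S/PP   >B
    [0,1] "on" : S/PP
    [1,2] "from" : PP/PP
  [2,6] PP   >
    [2,5] PP/(N\PP)   <
      [2,4] NP   <
        [2,3] "cat" : NP/PP
        [3,4] "that" : NP\(NP/PP)
      [4,5] "park" : (PP/(N\PP))\NP
    [5,6] "saw" : N\PP

[0,1] S/PP  lex  "on"
[1,2] PP/PP  lex  "from"
[0,2] S/PP  >B  k=1
[2,3] NP/PP  lex  "cat"
[3,4] NP\(NP/PP)  lex  "that"
[2,4] NP  <  k=3
[4,5] (PP/(N\PP))\NP  lex  "park"
[2,5] PP/(N\PP)  <  k=4
[5,6] N\PP  lex  "saw"
[2,6] PP  >  k=5
[0,6] S  >  k=2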